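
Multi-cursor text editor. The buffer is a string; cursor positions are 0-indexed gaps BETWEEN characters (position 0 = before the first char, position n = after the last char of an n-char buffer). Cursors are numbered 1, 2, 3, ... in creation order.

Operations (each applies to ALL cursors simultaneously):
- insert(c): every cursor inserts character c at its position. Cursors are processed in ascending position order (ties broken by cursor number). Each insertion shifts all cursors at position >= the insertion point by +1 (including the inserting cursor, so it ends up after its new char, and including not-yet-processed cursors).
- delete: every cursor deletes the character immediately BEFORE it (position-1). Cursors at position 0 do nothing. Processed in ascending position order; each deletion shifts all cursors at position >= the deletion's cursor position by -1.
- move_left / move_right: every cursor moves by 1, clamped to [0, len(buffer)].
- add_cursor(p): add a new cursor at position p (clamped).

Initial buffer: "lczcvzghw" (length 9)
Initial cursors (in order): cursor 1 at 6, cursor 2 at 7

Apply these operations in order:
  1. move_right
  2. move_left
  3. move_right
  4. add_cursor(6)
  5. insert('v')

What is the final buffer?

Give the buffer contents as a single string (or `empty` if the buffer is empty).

Answer: lczcvzvgvhvw

Derivation:
After op 1 (move_right): buffer="lczcvzghw" (len 9), cursors c1@7 c2@8, authorship .........
After op 2 (move_left): buffer="lczcvzghw" (len 9), cursors c1@6 c2@7, authorship .........
After op 3 (move_right): buffer="lczcvzghw" (len 9), cursors c1@7 c2@8, authorship .........
After op 4 (add_cursor(6)): buffer="lczcvzghw" (len 9), cursors c3@6 c1@7 c2@8, authorship .........
After op 5 (insert('v')): buffer="lczcvzvgvhvw" (len 12), cursors c3@7 c1@9 c2@11, authorship ......3.1.2.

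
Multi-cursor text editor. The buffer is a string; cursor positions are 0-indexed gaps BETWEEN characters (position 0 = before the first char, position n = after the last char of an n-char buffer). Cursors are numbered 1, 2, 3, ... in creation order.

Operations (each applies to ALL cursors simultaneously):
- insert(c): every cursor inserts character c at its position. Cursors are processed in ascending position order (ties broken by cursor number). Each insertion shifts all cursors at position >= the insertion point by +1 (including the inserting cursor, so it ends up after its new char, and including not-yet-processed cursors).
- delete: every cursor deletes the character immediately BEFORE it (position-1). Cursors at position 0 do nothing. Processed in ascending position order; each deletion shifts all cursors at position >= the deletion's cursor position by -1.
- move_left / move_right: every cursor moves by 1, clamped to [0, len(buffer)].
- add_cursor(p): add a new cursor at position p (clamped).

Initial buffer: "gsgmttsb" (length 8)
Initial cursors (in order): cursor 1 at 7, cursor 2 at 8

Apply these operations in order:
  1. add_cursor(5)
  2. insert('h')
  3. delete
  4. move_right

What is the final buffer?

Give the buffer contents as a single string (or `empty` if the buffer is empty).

Answer: gsgmttsb

Derivation:
After op 1 (add_cursor(5)): buffer="gsgmttsb" (len 8), cursors c3@5 c1@7 c2@8, authorship ........
After op 2 (insert('h')): buffer="gsgmthtshbh" (len 11), cursors c3@6 c1@9 c2@11, authorship .....3..1.2
After op 3 (delete): buffer="gsgmttsb" (len 8), cursors c3@5 c1@7 c2@8, authorship ........
After op 4 (move_right): buffer="gsgmttsb" (len 8), cursors c3@6 c1@8 c2@8, authorship ........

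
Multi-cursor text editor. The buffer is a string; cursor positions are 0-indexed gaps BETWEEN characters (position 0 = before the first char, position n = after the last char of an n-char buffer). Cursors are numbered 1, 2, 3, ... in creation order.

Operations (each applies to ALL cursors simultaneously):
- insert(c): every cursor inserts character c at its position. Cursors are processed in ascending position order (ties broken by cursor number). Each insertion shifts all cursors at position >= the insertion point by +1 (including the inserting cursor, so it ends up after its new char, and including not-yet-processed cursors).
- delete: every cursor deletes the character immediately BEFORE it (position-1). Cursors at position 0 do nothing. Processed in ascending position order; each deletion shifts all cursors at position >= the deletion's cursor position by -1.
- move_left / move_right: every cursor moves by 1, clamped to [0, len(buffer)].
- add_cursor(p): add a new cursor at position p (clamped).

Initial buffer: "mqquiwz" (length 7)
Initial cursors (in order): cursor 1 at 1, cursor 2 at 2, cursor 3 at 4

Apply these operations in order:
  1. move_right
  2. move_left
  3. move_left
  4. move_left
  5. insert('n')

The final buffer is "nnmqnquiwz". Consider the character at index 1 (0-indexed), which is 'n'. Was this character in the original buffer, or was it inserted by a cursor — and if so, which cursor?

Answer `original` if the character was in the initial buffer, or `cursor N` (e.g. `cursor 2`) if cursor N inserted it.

After op 1 (move_right): buffer="mqquiwz" (len 7), cursors c1@2 c2@3 c3@5, authorship .......
After op 2 (move_left): buffer="mqquiwz" (len 7), cursors c1@1 c2@2 c3@4, authorship .......
After op 3 (move_left): buffer="mqquiwz" (len 7), cursors c1@0 c2@1 c3@3, authorship .......
After op 4 (move_left): buffer="mqquiwz" (len 7), cursors c1@0 c2@0 c3@2, authorship .......
After op 5 (insert('n')): buffer="nnmqnquiwz" (len 10), cursors c1@2 c2@2 c3@5, authorship 12..3.....
Authorship (.=original, N=cursor N): 1 2 . . 3 . . . . .
Index 1: author = 2

Answer: cursor 2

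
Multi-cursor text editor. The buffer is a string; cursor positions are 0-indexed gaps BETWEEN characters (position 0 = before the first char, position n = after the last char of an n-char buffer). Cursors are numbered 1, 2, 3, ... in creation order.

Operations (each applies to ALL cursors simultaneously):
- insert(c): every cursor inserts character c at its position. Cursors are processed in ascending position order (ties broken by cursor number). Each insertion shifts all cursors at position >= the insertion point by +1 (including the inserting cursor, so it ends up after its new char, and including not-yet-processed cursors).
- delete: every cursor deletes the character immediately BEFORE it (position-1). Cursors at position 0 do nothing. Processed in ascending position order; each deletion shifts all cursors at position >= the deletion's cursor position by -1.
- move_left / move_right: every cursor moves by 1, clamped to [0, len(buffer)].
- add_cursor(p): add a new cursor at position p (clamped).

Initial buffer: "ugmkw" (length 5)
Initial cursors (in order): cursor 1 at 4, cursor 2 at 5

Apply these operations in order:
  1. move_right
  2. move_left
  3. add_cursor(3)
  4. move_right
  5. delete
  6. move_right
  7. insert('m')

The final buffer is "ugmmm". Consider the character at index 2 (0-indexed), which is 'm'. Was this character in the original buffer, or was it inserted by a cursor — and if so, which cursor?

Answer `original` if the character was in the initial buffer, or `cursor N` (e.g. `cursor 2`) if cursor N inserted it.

After op 1 (move_right): buffer="ugmkw" (len 5), cursors c1@5 c2@5, authorship .....
After op 2 (move_left): buffer="ugmkw" (len 5), cursors c1@4 c2@4, authorship .....
After op 3 (add_cursor(3)): buffer="ugmkw" (len 5), cursors c3@3 c1@4 c2@4, authorship .....
After op 4 (move_right): buffer="ugmkw" (len 5), cursors c3@4 c1@5 c2@5, authorship .....
After op 5 (delete): buffer="ug" (len 2), cursors c1@2 c2@2 c3@2, authorship ..
After op 6 (move_right): buffer="ug" (len 2), cursors c1@2 c2@2 c3@2, authorship ..
After op 7 (insert('m')): buffer="ugmmm" (len 5), cursors c1@5 c2@5 c3@5, authorship ..123
Authorship (.=original, N=cursor N): . . 1 2 3
Index 2: author = 1

Answer: cursor 1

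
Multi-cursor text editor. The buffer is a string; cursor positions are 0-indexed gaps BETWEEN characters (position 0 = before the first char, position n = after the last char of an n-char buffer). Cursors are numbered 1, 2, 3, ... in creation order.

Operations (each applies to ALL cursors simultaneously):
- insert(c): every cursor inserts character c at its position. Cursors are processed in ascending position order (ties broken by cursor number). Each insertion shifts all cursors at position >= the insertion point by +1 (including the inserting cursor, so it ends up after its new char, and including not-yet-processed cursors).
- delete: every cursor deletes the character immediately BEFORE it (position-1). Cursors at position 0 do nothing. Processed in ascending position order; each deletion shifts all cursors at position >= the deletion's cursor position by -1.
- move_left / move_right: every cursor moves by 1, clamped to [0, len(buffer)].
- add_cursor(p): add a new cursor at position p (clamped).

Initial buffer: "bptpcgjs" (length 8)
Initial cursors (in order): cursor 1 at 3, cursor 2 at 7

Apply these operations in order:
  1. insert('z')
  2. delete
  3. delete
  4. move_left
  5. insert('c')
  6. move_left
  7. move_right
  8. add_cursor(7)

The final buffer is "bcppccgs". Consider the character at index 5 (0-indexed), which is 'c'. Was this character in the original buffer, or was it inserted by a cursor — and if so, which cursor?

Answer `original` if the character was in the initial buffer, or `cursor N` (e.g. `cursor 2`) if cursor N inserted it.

After op 1 (insert('z')): buffer="bptzpcgjzs" (len 10), cursors c1@4 c2@9, authorship ...1....2.
After op 2 (delete): buffer="bptpcgjs" (len 8), cursors c1@3 c2@7, authorship ........
After op 3 (delete): buffer="bppcgs" (len 6), cursors c1@2 c2@5, authorship ......
After op 4 (move_left): buffer="bppcgs" (len 6), cursors c1@1 c2@4, authorship ......
After op 5 (insert('c')): buffer="bcppccgs" (len 8), cursors c1@2 c2@6, authorship .1...2..
After op 6 (move_left): buffer="bcppccgs" (len 8), cursors c1@1 c2@5, authorship .1...2..
After op 7 (move_right): buffer="bcppccgs" (len 8), cursors c1@2 c2@6, authorship .1...2..
After op 8 (add_cursor(7)): buffer="bcppccgs" (len 8), cursors c1@2 c2@6 c3@7, authorship .1...2..
Authorship (.=original, N=cursor N): . 1 . . . 2 . .
Index 5: author = 2

Answer: cursor 2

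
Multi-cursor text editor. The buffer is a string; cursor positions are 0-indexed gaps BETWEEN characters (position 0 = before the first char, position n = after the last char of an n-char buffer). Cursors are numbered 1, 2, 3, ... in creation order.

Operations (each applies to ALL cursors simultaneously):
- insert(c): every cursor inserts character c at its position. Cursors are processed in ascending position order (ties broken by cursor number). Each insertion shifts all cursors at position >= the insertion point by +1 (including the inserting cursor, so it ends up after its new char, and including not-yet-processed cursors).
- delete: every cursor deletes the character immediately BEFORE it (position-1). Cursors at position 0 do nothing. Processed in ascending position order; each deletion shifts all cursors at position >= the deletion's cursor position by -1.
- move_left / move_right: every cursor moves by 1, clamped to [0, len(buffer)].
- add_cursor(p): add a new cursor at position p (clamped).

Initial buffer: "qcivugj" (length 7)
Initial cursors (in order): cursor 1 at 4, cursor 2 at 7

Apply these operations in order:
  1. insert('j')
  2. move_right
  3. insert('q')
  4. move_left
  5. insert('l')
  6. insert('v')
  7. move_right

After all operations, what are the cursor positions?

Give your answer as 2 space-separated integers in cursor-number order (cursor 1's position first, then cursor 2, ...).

Answer: 9 15

Derivation:
After op 1 (insert('j')): buffer="qcivjugjj" (len 9), cursors c1@5 c2@9, authorship ....1...2
After op 2 (move_right): buffer="qcivjugjj" (len 9), cursors c1@6 c2@9, authorship ....1...2
After op 3 (insert('q')): buffer="qcivjuqgjjq" (len 11), cursors c1@7 c2@11, authorship ....1.1..22
After op 4 (move_left): buffer="qcivjuqgjjq" (len 11), cursors c1@6 c2@10, authorship ....1.1..22
After op 5 (insert('l')): buffer="qcivjulqgjjlq" (len 13), cursors c1@7 c2@12, authorship ....1.11..222
After op 6 (insert('v')): buffer="qcivjulvqgjjlvq" (len 15), cursors c1@8 c2@14, authorship ....1.111..2222
After op 7 (move_right): buffer="qcivjulvqgjjlvq" (len 15), cursors c1@9 c2@15, authorship ....1.111..2222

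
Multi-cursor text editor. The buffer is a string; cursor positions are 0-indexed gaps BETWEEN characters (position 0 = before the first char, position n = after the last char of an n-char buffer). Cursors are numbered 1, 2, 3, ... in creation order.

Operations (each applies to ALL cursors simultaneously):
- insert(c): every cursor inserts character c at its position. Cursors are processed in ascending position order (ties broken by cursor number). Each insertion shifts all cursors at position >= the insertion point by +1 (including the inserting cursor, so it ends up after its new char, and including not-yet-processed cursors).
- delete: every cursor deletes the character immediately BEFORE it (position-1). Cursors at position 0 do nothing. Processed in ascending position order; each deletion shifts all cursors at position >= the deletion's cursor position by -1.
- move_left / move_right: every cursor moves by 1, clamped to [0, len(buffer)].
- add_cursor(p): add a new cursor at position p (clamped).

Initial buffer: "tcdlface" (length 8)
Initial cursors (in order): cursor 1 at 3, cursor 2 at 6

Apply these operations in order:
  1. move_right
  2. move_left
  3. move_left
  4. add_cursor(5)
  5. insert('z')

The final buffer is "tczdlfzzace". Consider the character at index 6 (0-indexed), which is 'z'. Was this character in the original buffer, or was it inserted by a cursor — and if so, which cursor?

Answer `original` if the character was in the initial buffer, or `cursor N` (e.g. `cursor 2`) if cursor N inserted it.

After op 1 (move_right): buffer="tcdlface" (len 8), cursors c1@4 c2@7, authorship ........
After op 2 (move_left): buffer="tcdlface" (len 8), cursors c1@3 c2@6, authorship ........
After op 3 (move_left): buffer="tcdlface" (len 8), cursors c1@2 c2@5, authorship ........
After op 4 (add_cursor(5)): buffer="tcdlface" (len 8), cursors c1@2 c2@5 c3@5, authorship ........
After op 5 (insert('z')): buffer="tczdlfzzace" (len 11), cursors c1@3 c2@8 c3@8, authorship ..1...23...
Authorship (.=original, N=cursor N): . . 1 . . . 2 3 . . .
Index 6: author = 2

Answer: cursor 2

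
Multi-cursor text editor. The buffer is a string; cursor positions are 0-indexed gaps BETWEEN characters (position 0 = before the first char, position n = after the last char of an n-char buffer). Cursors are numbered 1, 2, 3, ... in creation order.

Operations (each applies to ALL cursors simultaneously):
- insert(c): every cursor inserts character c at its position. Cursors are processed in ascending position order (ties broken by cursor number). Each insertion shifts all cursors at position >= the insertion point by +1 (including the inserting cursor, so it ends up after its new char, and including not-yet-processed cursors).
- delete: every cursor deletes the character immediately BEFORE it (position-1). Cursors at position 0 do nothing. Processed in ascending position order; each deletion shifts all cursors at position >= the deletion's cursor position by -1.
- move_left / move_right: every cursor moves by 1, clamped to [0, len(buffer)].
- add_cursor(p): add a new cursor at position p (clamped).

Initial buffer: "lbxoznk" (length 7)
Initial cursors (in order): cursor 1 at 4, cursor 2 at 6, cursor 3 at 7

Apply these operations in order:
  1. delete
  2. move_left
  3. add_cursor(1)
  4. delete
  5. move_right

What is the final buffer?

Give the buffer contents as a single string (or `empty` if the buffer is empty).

After op 1 (delete): buffer="lbxz" (len 4), cursors c1@3 c2@4 c3@4, authorship ....
After op 2 (move_left): buffer="lbxz" (len 4), cursors c1@2 c2@3 c3@3, authorship ....
After op 3 (add_cursor(1)): buffer="lbxz" (len 4), cursors c4@1 c1@2 c2@3 c3@3, authorship ....
After op 4 (delete): buffer="z" (len 1), cursors c1@0 c2@0 c3@0 c4@0, authorship .
After op 5 (move_right): buffer="z" (len 1), cursors c1@1 c2@1 c3@1 c4@1, authorship .

Answer: z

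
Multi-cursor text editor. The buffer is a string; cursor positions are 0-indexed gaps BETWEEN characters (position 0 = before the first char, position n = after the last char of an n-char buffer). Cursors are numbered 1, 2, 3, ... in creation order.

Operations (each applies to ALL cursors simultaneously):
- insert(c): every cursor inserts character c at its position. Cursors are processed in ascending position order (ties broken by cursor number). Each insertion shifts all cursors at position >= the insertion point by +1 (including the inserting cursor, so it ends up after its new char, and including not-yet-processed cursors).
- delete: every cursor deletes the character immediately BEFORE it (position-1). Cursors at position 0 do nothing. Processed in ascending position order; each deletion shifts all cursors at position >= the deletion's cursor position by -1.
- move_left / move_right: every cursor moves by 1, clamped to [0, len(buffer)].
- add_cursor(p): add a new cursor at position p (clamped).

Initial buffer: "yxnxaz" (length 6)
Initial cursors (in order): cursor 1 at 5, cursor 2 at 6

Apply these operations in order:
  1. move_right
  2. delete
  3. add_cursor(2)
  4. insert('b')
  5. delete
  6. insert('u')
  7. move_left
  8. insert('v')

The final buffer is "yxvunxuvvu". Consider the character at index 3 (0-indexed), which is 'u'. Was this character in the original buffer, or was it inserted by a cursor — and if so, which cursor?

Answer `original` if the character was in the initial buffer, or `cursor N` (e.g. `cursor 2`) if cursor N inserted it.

Answer: cursor 3

Derivation:
After op 1 (move_right): buffer="yxnxaz" (len 6), cursors c1@6 c2@6, authorship ......
After op 2 (delete): buffer="yxnx" (len 4), cursors c1@4 c2@4, authorship ....
After op 3 (add_cursor(2)): buffer="yxnx" (len 4), cursors c3@2 c1@4 c2@4, authorship ....
After op 4 (insert('b')): buffer="yxbnxbb" (len 7), cursors c3@3 c1@7 c2@7, authorship ..3..12
After op 5 (delete): buffer="yxnx" (len 4), cursors c3@2 c1@4 c2@4, authorship ....
After op 6 (insert('u')): buffer="yxunxuu" (len 7), cursors c3@3 c1@7 c2@7, authorship ..3..12
After op 7 (move_left): buffer="yxunxuu" (len 7), cursors c3@2 c1@6 c2@6, authorship ..3..12
After op 8 (insert('v')): buffer="yxvunxuvvu" (len 10), cursors c3@3 c1@9 c2@9, authorship ..33..1122
Authorship (.=original, N=cursor N): . . 3 3 . . 1 1 2 2
Index 3: author = 3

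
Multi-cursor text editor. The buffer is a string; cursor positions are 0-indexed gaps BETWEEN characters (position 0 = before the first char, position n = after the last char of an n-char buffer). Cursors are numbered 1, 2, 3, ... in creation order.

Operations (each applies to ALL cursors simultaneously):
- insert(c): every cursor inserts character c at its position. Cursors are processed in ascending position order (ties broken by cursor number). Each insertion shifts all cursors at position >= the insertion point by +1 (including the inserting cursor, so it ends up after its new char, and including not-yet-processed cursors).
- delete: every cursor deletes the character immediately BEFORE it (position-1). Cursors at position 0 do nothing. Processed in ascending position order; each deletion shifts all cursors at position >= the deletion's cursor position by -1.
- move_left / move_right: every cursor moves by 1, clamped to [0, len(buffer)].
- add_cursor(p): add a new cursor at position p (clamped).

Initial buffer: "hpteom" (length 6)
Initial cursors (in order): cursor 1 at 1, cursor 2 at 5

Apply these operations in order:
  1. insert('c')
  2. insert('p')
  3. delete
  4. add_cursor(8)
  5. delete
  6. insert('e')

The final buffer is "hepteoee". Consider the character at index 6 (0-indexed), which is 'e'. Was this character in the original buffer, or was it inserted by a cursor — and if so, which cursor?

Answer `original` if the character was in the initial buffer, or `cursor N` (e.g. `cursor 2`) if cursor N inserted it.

After op 1 (insert('c')): buffer="hcpteocm" (len 8), cursors c1@2 c2@7, authorship .1....2.
After op 2 (insert('p')): buffer="hcppteocpm" (len 10), cursors c1@3 c2@9, authorship .11....22.
After op 3 (delete): buffer="hcpteocm" (len 8), cursors c1@2 c2@7, authorship .1....2.
After op 4 (add_cursor(8)): buffer="hcpteocm" (len 8), cursors c1@2 c2@7 c3@8, authorship .1....2.
After op 5 (delete): buffer="hpteo" (len 5), cursors c1@1 c2@5 c3@5, authorship .....
After op 6 (insert('e')): buffer="hepteoee" (len 8), cursors c1@2 c2@8 c3@8, authorship .1....23
Authorship (.=original, N=cursor N): . 1 . . . . 2 3
Index 6: author = 2

Answer: cursor 2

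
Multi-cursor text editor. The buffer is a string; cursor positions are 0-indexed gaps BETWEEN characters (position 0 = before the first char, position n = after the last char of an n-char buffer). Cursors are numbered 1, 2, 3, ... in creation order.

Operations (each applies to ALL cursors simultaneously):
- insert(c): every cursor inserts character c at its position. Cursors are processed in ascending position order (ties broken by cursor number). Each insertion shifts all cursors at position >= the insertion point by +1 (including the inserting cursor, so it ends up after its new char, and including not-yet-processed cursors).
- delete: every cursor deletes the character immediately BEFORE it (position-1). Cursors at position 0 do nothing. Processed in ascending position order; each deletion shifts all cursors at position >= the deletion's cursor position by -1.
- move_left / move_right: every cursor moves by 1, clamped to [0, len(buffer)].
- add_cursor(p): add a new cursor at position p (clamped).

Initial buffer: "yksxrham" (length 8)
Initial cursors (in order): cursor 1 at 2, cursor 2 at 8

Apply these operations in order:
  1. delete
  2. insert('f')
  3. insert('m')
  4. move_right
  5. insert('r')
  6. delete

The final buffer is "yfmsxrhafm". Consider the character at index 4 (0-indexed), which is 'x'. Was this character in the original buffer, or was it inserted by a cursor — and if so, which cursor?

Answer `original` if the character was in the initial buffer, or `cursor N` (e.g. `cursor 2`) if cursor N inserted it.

After op 1 (delete): buffer="ysxrha" (len 6), cursors c1@1 c2@6, authorship ......
After op 2 (insert('f')): buffer="yfsxrhaf" (len 8), cursors c1@2 c2@8, authorship .1.....2
After op 3 (insert('m')): buffer="yfmsxrhafm" (len 10), cursors c1@3 c2@10, authorship .11.....22
After op 4 (move_right): buffer="yfmsxrhafm" (len 10), cursors c1@4 c2@10, authorship .11.....22
After op 5 (insert('r')): buffer="yfmsrxrhafmr" (len 12), cursors c1@5 c2@12, authorship .11.1....222
After op 6 (delete): buffer="yfmsxrhafm" (len 10), cursors c1@4 c2@10, authorship .11.....22
Authorship (.=original, N=cursor N): . 1 1 . . . . . 2 2
Index 4: author = original

Answer: original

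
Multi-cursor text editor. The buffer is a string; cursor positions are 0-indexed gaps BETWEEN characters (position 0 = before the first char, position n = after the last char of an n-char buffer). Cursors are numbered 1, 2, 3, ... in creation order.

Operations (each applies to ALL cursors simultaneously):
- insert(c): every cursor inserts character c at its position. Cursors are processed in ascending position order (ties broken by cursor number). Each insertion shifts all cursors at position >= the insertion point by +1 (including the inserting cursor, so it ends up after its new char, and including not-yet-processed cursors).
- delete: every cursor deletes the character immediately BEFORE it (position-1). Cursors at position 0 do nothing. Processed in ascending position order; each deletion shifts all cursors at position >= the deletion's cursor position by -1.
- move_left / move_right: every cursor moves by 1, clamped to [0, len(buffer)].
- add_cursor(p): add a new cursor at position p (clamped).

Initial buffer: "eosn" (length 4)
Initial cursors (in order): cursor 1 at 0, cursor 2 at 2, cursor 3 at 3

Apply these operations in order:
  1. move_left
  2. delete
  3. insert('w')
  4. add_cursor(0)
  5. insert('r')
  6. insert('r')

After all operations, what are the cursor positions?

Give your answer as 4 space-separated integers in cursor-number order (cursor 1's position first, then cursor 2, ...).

After op 1 (move_left): buffer="eosn" (len 4), cursors c1@0 c2@1 c3@2, authorship ....
After op 2 (delete): buffer="sn" (len 2), cursors c1@0 c2@0 c3@0, authorship ..
After op 3 (insert('w')): buffer="wwwsn" (len 5), cursors c1@3 c2@3 c3@3, authorship 123..
After op 4 (add_cursor(0)): buffer="wwwsn" (len 5), cursors c4@0 c1@3 c2@3 c3@3, authorship 123..
After op 5 (insert('r')): buffer="rwwwrrrsn" (len 9), cursors c4@1 c1@7 c2@7 c3@7, authorship 4123123..
After op 6 (insert('r')): buffer="rrwwwrrrrrrsn" (len 13), cursors c4@2 c1@11 c2@11 c3@11, authorship 44123123123..

Answer: 11 11 11 2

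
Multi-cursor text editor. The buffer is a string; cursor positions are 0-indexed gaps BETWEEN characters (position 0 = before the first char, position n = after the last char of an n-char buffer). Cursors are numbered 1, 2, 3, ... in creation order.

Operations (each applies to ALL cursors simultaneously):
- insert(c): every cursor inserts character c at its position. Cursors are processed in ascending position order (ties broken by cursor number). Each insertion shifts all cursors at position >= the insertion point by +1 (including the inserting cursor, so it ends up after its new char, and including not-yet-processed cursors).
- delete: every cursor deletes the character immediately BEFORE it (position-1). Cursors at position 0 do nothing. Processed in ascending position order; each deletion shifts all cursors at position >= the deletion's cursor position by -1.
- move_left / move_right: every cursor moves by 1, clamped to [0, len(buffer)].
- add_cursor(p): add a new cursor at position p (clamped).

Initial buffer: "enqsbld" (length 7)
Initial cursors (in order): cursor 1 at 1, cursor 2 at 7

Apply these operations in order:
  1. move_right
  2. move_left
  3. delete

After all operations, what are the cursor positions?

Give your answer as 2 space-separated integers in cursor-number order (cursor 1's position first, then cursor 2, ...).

After op 1 (move_right): buffer="enqsbld" (len 7), cursors c1@2 c2@7, authorship .......
After op 2 (move_left): buffer="enqsbld" (len 7), cursors c1@1 c2@6, authorship .......
After op 3 (delete): buffer="nqsbd" (len 5), cursors c1@0 c2@4, authorship .....

Answer: 0 4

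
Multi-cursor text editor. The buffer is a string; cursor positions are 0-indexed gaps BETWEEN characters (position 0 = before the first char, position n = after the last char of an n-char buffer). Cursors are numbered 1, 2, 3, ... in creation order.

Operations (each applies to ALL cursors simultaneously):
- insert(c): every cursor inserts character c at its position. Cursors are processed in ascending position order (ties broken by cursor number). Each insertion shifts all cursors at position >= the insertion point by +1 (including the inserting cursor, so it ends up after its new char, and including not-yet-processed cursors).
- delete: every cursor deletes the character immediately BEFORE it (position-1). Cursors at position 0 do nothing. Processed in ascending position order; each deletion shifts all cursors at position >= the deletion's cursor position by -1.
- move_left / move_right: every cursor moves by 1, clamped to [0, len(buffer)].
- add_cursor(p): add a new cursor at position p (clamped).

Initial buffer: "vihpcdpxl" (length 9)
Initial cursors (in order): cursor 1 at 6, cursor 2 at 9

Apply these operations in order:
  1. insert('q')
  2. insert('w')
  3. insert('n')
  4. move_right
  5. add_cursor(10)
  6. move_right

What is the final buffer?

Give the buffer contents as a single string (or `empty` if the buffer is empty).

Answer: vihpcdqwnpxlqwn

Derivation:
After op 1 (insert('q')): buffer="vihpcdqpxlq" (len 11), cursors c1@7 c2@11, authorship ......1...2
After op 2 (insert('w')): buffer="vihpcdqwpxlqw" (len 13), cursors c1@8 c2@13, authorship ......11...22
After op 3 (insert('n')): buffer="vihpcdqwnpxlqwn" (len 15), cursors c1@9 c2@15, authorship ......111...222
After op 4 (move_right): buffer="vihpcdqwnpxlqwn" (len 15), cursors c1@10 c2@15, authorship ......111...222
After op 5 (add_cursor(10)): buffer="vihpcdqwnpxlqwn" (len 15), cursors c1@10 c3@10 c2@15, authorship ......111...222
After op 6 (move_right): buffer="vihpcdqwnpxlqwn" (len 15), cursors c1@11 c3@11 c2@15, authorship ......111...222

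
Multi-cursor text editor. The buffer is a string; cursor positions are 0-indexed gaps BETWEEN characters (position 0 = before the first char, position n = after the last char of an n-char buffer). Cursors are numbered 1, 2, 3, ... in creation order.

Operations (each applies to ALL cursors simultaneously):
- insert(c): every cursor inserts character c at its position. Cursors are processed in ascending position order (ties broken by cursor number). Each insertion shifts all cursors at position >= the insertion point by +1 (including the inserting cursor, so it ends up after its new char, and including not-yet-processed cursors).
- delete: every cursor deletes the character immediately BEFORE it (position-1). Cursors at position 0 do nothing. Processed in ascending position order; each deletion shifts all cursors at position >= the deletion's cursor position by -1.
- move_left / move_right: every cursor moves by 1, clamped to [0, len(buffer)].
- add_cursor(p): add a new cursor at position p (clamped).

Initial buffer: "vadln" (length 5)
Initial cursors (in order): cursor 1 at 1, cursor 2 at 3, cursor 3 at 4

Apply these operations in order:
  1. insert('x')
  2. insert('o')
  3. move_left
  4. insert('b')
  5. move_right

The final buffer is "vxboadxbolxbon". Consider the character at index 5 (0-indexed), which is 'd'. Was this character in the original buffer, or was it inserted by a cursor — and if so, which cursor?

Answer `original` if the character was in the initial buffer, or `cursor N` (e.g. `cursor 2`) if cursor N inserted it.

After op 1 (insert('x')): buffer="vxadxlxn" (len 8), cursors c1@2 c2@5 c3@7, authorship .1..2.3.
After op 2 (insert('o')): buffer="vxoadxolxon" (len 11), cursors c1@3 c2@7 c3@10, authorship .11..22.33.
After op 3 (move_left): buffer="vxoadxolxon" (len 11), cursors c1@2 c2@6 c3@9, authorship .11..22.33.
After op 4 (insert('b')): buffer="vxboadxbolxbon" (len 14), cursors c1@3 c2@8 c3@12, authorship .111..222.333.
After op 5 (move_right): buffer="vxboadxbolxbon" (len 14), cursors c1@4 c2@9 c3@13, authorship .111..222.333.
Authorship (.=original, N=cursor N): . 1 1 1 . . 2 2 2 . 3 3 3 .
Index 5: author = original

Answer: original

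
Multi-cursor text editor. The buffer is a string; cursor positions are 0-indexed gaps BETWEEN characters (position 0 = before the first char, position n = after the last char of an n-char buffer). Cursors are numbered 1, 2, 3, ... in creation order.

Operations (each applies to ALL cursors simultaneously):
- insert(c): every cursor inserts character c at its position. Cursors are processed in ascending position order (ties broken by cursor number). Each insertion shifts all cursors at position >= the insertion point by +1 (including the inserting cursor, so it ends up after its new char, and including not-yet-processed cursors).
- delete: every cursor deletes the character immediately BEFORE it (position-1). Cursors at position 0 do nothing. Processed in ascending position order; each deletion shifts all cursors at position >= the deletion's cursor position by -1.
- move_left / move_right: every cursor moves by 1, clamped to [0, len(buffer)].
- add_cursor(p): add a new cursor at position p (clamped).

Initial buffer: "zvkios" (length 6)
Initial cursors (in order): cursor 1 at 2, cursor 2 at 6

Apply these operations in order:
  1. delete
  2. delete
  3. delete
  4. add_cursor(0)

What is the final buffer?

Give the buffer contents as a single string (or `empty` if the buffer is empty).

After op 1 (delete): buffer="zkio" (len 4), cursors c1@1 c2@4, authorship ....
After op 2 (delete): buffer="ki" (len 2), cursors c1@0 c2@2, authorship ..
After op 3 (delete): buffer="k" (len 1), cursors c1@0 c2@1, authorship .
After op 4 (add_cursor(0)): buffer="k" (len 1), cursors c1@0 c3@0 c2@1, authorship .

Answer: k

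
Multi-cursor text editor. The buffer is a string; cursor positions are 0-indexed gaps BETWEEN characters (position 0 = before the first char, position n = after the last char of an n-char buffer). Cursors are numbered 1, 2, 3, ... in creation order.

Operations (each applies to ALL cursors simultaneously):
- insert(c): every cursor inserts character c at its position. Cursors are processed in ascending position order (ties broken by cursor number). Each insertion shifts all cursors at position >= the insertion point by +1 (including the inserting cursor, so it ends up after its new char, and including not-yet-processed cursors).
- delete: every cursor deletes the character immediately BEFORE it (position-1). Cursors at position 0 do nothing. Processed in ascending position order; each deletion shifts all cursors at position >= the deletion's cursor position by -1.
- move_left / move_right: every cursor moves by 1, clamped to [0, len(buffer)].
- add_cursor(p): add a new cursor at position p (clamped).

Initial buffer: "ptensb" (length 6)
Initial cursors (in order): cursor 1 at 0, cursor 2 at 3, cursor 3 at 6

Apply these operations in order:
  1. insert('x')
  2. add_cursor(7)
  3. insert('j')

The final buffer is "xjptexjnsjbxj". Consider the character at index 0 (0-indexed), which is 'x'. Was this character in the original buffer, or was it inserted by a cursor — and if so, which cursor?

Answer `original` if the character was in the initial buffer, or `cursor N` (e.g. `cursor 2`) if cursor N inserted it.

After op 1 (insert('x')): buffer="xptexnsbx" (len 9), cursors c1@1 c2@5 c3@9, authorship 1...2...3
After op 2 (add_cursor(7)): buffer="xptexnsbx" (len 9), cursors c1@1 c2@5 c4@7 c3@9, authorship 1...2...3
After op 3 (insert('j')): buffer="xjptexjnsjbxj" (len 13), cursors c1@2 c2@7 c4@10 c3@13, authorship 11...22..4.33
Authorship (.=original, N=cursor N): 1 1 . . . 2 2 . . 4 . 3 3
Index 0: author = 1

Answer: cursor 1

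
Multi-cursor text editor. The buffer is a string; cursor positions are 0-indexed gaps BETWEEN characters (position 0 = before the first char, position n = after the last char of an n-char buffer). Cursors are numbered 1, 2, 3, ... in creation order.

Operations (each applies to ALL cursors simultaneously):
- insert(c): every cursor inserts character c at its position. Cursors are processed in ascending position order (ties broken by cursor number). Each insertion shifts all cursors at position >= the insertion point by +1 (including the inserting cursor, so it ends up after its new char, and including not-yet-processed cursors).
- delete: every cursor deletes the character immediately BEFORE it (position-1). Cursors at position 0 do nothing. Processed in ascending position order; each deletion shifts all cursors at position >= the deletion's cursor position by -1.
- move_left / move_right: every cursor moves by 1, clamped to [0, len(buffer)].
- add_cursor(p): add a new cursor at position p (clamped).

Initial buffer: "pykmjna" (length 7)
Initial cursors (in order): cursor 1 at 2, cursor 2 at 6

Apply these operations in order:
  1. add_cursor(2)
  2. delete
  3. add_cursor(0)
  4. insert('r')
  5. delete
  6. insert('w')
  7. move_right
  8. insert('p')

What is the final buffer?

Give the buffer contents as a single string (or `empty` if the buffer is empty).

After op 1 (add_cursor(2)): buffer="pykmjna" (len 7), cursors c1@2 c3@2 c2@6, authorship .......
After op 2 (delete): buffer="kmja" (len 4), cursors c1@0 c3@0 c2@3, authorship ....
After op 3 (add_cursor(0)): buffer="kmja" (len 4), cursors c1@0 c3@0 c4@0 c2@3, authorship ....
After op 4 (insert('r')): buffer="rrrkmjra" (len 8), cursors c1@3 c3@3 c4@3 c2@7, authorship 134...2.
After op 5 (delete): buffer="kmja" (len 4), cursors c1@0 c3@0 c4@0 c2@3, authorship ....
After op 6 (insert('w')): buffer="wwwkmjwa" (len 8), cursors c1@3 c3@3 c4@3 c2@7, authorship 134...2.
After op 7 (move_right): buffer="wwwkmjwa" (len 8), cursors c1@4 c3@4 c4@4 c2@8, authorship 134...2.
After op 8 (insert('p')): buffer="wwwkpppmjwap" (len 12), cursors c1@7 c3@7 c4@7 c2@12, authorship 134.134..2.2

Answer: wwwkpppmjwap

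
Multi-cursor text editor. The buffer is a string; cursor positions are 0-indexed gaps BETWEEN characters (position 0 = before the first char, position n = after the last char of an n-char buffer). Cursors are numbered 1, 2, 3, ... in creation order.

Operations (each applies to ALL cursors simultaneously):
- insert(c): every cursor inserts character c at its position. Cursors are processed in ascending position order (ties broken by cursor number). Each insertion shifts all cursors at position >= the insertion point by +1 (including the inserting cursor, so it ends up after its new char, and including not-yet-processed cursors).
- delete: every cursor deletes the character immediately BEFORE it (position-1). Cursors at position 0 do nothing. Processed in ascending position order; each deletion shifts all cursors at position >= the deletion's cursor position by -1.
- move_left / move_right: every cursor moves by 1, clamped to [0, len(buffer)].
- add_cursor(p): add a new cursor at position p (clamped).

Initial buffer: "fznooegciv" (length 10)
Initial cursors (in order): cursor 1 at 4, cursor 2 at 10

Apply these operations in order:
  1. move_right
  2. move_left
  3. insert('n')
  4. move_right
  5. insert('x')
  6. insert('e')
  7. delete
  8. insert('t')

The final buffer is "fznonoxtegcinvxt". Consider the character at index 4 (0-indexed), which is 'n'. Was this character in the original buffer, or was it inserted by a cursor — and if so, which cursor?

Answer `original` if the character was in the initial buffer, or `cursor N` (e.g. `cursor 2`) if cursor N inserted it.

After op 1 (move_right): buffer="fznooegciv" (len 10), cursors c1@5 c2@10, authorship ..........
After op 2 (move_left): buffer="fznooegciv" (len 10), cursors c1@4 c2@9, authorship ..........
After op 3 (insert('n')): buffer="fznonoegcinv" (len 12), cursors c1@5 c2@11, authorship ....1.....2.
After op 4 (move_right): buffer="fznonoegcinv" (len 12), cursors c1@6 c2@12, authorship ....1.....2.
After op 5 (insert('x')): buffer="fznonoxegcinvx" (len 14), cursors c1@7 c2@14, authorship ....1.1....2.2
After op 6 (insert('e')): buffer="fznonoxeegcinvxe" (len 16), cursors c1@8 c2@16, authorship ....1.11....2.22
After op 7 (delete): buffer="fznonoxegcinvx" (len 14), cursors c1@7 c2@14, authorship ....1.1....2.2
After op 8 (insert('t')): buffer="fznonoxtegcinvxt" (len 16), cursors c1@8 c2@16, authorship ....1.11....2.22
Authorship (.=original, N=cursor N): . . . . 1 . 1 1 . . . . 2 . 2 2
Index 4: author = 1

Answer: cursor 1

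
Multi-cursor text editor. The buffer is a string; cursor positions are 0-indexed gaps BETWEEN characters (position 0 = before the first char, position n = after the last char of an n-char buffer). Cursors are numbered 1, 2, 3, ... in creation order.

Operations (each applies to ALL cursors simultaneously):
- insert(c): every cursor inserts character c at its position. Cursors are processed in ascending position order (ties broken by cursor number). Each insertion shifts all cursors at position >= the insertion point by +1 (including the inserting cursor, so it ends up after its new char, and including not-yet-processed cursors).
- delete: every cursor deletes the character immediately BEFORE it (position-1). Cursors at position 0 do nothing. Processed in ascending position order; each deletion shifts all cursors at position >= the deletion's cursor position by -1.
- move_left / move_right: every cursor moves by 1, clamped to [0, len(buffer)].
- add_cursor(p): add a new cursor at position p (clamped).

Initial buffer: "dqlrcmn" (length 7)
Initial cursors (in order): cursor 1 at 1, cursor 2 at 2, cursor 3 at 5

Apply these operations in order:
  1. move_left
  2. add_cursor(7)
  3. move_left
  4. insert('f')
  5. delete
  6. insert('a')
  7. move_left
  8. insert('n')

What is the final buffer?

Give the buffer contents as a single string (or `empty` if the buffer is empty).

After op 1 (move_left): buffer="dqlrcmn" (len 7), cursors c1@0 c2@1 c3@4, authorship .......
After op 2 (add_cursor(7)): buffer="dqlrcmn" (len 7), cursors c1@0 c2@1 c3@4 c4@7, authorship .......
After op 3 (move_left): buffer="dqlrcmn" (len 7), cursors c1@0 c2@0 c3@3 c4@6, authorship .......
After op 4 (insert('f')): buffer="ffdqlfrcmfn" (len 11), cursors c1@2 c2@2 c3@6 c4@10, authorship 12...3...4.
After op 5 (delete): buffer="dqlrcmn" (len 7), cursors c1@0 c2@0 c3@3 c4@6, authorship .......
After op 6 (insert('a')): buffer="aadqlarcman" (len 11), cursors c1@2 c2@2 c3@6 c4@10, authorship 12...3...4.
After op 7 (move_left): buffer="aadqlarcman" (len 11), cursors c1@1 c2@1 c3@5 c4@9, authorship 12...3...4.
After op 8 (insert('n')): buffer="annadqlnarcmnan" (len 15), cursors c1@3 c2@3 c3@8 c4@13, authorship 1122...33...44.

Answer: annadqlnarcmnan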